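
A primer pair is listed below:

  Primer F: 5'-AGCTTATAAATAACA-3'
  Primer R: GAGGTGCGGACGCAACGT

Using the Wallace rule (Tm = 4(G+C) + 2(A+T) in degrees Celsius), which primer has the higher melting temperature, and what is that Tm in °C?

Primer F: A+T=12, G+C=3 → Tm = 2(12)+4(3) = 36°C
Primer R: A+T=6, G+C=12 → Tm = 2(6)+4(12) = 60°C
36°C vs 60°C → primer R is higher.

Primer R, 60°C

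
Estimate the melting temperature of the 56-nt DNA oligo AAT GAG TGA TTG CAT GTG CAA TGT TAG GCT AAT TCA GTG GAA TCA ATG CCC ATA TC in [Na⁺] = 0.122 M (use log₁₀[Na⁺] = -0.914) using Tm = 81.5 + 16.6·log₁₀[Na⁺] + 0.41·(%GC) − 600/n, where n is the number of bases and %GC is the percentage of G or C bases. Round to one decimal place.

71.7°C

Length n = 56. C=9, G=13, A=17, T=17
G+C = 22, so %GC = 22/56 × 100 = 39.286%
Salt term: 16.6 × (-0.914) = -15.172
GC term: 0.41 × 39.286 = 16.107; length term: −600/56 = −10.714
Tm = 81.5 + (-15.172) + 16.107 − 10.714 = 71.721 → 71.7°C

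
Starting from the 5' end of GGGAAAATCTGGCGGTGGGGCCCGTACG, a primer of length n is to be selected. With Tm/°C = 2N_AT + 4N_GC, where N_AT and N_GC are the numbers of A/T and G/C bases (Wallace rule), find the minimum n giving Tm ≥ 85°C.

n = 26

First 25 bases: GGGAAAATCTGGCGGTGGGGCCCGT → Tm = 84°C (< 85°C)
First 26 bases: GGGAAAATCTGGCGGTGGGGCCCGTA → Tm = 86°C (≥ 85°C)
Each additional base adds 2°C (A/T) or 4°C (G/C), so Tm is non-decreasing in n; n = 26 is the first length to reach 85°C.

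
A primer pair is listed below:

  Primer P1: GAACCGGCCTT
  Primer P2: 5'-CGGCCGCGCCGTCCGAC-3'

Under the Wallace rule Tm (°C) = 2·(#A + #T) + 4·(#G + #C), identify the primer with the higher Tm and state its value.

Primer P1: A+T=4, G+C=7 → Tm = 2(4)+4(7) = 36°C
Primer P2: A+T=2, G+C=15 → Tm = 2(2)+4(15) = 64°C
36°C vs 64°C → primer P2 is higher.

Primer P2, 64°C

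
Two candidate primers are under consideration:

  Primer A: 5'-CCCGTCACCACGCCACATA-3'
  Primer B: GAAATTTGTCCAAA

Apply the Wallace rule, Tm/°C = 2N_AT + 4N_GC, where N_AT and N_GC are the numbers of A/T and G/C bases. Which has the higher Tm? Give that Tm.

Primer A, 62°C

Primer A: A+T=7, G+C=12 → Tm = 2(7)+4(12) = 62°C
Primer B: A+T=10, G+C=4 → Tm = 2(10)+4(4) = 36°C
62°C vs 36°C → primer A is higher.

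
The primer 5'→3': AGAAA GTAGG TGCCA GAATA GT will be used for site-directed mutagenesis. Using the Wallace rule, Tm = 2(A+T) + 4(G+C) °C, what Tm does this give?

A=9, C=2, T=4, G=7
AT pairs contribute 13, GC pairs contribute 9.
Tm = 4·9 + 2·13 = 36 + 26 = 62°C

62°C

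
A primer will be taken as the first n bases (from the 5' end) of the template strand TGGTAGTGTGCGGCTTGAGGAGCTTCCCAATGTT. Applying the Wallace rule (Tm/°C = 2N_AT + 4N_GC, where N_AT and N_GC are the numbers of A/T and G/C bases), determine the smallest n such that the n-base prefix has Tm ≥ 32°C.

First 10 bases: TGGTAGTGTG → Tm = 30°C (< 32°C)
First 11 bases: TGGTAGTGTGC → Tm = 34°C (≥ 32°C)
Each additional base adds 2°C (A/T) or 4°C (G/C), so Tm is non-decreasing in n; n = 11 is the first length to reach 32°C.

n = 11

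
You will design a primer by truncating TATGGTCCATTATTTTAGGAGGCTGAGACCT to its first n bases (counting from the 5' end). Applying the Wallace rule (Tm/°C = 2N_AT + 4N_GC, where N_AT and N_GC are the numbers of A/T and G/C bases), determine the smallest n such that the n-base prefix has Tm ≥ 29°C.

n = 11

First 10 bases: TATGGTCCAT → Tm = 28°C (< 29°C)
First 11 bases: TATGGTCCATT → Tm = 30°C (≥ 29°C)
Since every base adds ≥2°C, Tm only increases with n, so the threshold is first crossed at n = 11.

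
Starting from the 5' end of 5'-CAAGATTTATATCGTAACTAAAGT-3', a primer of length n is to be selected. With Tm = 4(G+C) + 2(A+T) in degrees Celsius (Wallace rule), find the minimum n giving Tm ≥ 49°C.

n = 20

First 19 bases: CAAGATTTATATCGTAACT → Tm = 48°C (< 49°C)
First 20 bases: CAAGATTTATATCGTAACTA → Tm = 50°C (≥ 49°C)
Each additional base adds 2°C (A/T) or 4°C (G/C), so Tm is non-decreasing in n; n = 20 is the first length to reach 49°C.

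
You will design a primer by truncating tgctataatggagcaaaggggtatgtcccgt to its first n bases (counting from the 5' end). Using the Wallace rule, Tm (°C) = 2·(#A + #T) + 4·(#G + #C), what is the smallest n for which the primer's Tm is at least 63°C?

n = 22

First 21 bases: TGCTATAATGGAGCAAAGGGG → Tm = 62°C (< 63°C)
First 22 bases: TGCTATAATGGAGCAAAGGGGT → Tm = 64°C (≥ 63°C)
Since every base adds ≥2°C, Tm only increases with n, so the threshold is first crossed at n = 22.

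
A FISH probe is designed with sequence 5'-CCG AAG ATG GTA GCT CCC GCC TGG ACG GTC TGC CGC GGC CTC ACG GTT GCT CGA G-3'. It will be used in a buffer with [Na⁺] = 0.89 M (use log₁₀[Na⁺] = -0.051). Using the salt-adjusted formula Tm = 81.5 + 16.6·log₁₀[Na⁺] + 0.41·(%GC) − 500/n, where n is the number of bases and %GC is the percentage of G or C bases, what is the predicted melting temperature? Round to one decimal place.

99.9°C

Length n = 55. A=7, T=10, C=19, G=19
G+C = 38, so %GC = 38/55 × 100 = 69.091%
Salt term: 16.6 × (-0.051) = -0.847
GC term: 0.41 × 69.091 = 28.327; length term: −500/55 = −9.091
Tm = 81.5 + (-0.847) + 28.327 − 9.091 = 99.889 → 99.9°C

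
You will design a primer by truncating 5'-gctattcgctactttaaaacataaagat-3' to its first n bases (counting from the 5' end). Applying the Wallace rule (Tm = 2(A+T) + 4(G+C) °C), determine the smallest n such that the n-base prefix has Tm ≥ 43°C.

n = 16

First 15 bases: GCTATTCGCTACTTT → Tm = 42°C (< 43°C)
First 16 bases: GCTATTCGCTACTTTA → Tm = 44°C (≥ 43°C)
Each additional base adds 2°C (A/T) or 4°C (G/C), so Tm is non-decreasing in n; n = 16 is the first length to reach 43°C.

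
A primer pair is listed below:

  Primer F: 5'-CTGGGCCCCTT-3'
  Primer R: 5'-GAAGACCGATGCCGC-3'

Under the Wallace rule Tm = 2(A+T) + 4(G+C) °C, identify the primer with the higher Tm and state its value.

Primer F: A+T=3, G+C=8 → Tm = 2(3)+4(8) = 38°C
Primer R: A+T=5, G+C=10 → Tm = 2(5)+4(10) = 50°C
38°C vs 50°C → primer R is higher.

Primer R, 50°C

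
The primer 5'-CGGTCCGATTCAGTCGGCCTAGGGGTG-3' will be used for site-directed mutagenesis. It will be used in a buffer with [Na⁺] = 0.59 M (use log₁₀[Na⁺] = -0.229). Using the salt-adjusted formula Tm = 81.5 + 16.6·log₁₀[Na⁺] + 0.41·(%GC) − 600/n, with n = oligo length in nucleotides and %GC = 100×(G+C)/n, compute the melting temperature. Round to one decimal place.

82.8°C

Length n = 27. Scanning the sequence gives A=3, G=11, C=7, T=6.
G+C = 18, so %GC = 18/27 × 100 = 66.667%
Salt term: 16.6 × (-0.229) = -3.801
GC term: 0.41 × 66.667 = 27.333; length term: −600/27 = −22.222
Tm = 81.5 + (-3.801) + 27.333 − 22.222 = 82.81 → 82.8°C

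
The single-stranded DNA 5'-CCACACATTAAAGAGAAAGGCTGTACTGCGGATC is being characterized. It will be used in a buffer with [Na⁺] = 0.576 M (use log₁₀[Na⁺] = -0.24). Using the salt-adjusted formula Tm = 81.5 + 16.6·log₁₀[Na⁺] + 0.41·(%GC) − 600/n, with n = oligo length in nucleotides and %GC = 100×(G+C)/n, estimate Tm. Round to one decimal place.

79.2°C

Length n = 34. Base counts: A=12, G=8, T=6, C=8
G+C = 16, so %GC = 16/34 × 100 = 47.059%
Salt term: 16.6 × (-0.24) = -3.984
GC term: 0.41 × 47.059 = 19.294; length term: −600/34 = −17.647
Tm = 81.5 + (-3.984) + 19.294 − 17.647 = 79.163 → 79.2°C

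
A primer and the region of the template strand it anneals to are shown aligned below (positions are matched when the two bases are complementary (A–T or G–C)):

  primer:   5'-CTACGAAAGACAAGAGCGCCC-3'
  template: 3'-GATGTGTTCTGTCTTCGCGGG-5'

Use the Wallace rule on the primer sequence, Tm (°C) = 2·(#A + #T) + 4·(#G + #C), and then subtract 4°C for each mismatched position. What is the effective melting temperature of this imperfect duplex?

50°C

Primer base counts: A=8, T=1, G=5, C=7 → A+T=9, G+C=12
Perfect-match Tm = 2(9) + 4(12) = 18 + 48 = 66°C
Mismatches (positions where the bases are not complementary): 4 (at positions 5, 6, 13, 14)
Effective Tm = 66 − 4×4 = 66 − 16 = 50°C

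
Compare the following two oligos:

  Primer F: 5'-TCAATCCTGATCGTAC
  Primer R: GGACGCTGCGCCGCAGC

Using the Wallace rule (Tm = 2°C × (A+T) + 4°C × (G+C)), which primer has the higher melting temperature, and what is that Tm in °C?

Primer R, 62°C

Primer F: A+T=9, G+C=7 → Tm = 2(9)+4(7) = 46°C
Primer R: A+T=3, G+C=14 → Tm = 2(3)+4(14) = 62°C
46°C vs 62°C → primer R is higher.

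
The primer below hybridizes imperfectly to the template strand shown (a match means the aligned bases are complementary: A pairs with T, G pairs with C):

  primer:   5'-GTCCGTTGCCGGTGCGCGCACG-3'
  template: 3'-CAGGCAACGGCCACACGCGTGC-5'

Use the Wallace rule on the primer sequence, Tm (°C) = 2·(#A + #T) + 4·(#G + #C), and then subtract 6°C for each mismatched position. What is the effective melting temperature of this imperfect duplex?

72°C

Primer base counts: A=1, T=4, G=9, C=8 → A+T=5, G+C=17
Perfect-match Tm = 2(5) + 4(17) = 10 + 68 = 78°C
Mismatches (positions where the bases are not complementary): 1 (at position 15)
Effective Tm = 78 − 1×6 = 78 − 6 = 72°C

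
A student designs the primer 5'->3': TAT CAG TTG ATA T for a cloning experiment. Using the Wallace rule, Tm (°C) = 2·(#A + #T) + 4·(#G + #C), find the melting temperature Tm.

32°C

Counting bases: T=6, C=1, A=4, G=2
AT pairs contribute 10, GC pairs contribute 3.
Tm = 4·3 + 2·10 = 12 + 20 = 32°C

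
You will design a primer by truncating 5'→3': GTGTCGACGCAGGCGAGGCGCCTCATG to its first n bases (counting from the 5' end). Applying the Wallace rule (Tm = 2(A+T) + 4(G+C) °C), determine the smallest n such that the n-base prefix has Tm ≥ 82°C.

First 23 bases: GTGTCGACGCAGGCGAGGCGCCT → Tm = 80°C (< 82°C)
First 24 bases: GTGTCGACGCAGGCGAGGCGCCTC → Tm = 84°C (≥ 82°C)
Since every base adds ≥2°C, Tm only increases with n, so the threshold is first crossed at n = 24.

n = 24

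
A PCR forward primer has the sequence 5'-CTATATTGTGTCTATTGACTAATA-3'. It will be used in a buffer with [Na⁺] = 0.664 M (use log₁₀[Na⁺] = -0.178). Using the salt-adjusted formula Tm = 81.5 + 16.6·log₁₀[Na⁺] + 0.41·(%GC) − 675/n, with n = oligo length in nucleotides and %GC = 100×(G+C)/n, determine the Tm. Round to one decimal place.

Length n = 24. Counting bases: T=11, G=3, C=3, A=7
G+C = 6, so %GC = 6/24 × 100 = 25%
Salt term: 16.6 × (-0.178) = -2.955
GC term: 0.41 × 25 = 10.25; length term: −675/24 = −28.125
Tm = 81.5 + (-2.955) + 10.25 − 28.125 = 60.67 → 60.7°C

60.7°C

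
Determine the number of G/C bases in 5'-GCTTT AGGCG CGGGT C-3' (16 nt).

Counting bases: C=4, G=7, A=1, T=4
G+C = 7 + 4 = 11

11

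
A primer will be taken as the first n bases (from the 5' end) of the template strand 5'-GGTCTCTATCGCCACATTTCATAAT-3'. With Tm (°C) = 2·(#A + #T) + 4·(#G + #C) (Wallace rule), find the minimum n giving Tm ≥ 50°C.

n = 16

First 15 bases: GGTCTCTATCGCCAC → Tm = 48°C (< 50°C)
First 16 bases: GGTCTCTATCGCCACA → Tm = 50°C (≥ 50°C)
Each additional base adds 2°C (A/T) or 4°C (G/C), so Tm is non-decreasing in n; n = 16 is the first length to reach 50°C.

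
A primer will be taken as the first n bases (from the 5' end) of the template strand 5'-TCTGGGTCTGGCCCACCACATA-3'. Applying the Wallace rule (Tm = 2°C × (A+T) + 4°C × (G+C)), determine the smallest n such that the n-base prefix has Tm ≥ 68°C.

First 20 bases: TCTGGGTCTGGCCCACCACA → Tm = 66°C (< 68°C)
First 21 bases: TCTGGGTCTGGCCCACCACAT → Tm = 68°C (≥ 68°C)
Each additional base adds 2°C (A/T) or 4°C (G/C), so Tm is non-decreasing in n; n = 21 is the first length to reach 68°C.

n = 21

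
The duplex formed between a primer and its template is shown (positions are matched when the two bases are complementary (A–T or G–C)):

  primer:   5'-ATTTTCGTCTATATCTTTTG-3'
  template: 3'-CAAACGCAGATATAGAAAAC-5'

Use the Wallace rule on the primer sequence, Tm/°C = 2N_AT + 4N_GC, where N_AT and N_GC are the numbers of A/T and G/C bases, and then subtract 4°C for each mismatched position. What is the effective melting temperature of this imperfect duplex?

42°C

Primer base counts: A=3, T=12, G=2, C=3 → A+T=15, G+C=5
Perfect-match Tm = 2(15) + 4(5) = 30 + 20 = 50°C
Mismatches (positions where the bases are not complementary): 2 (at positions 1, 5)
Effective Tm = 50 − 2×4 = 50 − 8 = 42°C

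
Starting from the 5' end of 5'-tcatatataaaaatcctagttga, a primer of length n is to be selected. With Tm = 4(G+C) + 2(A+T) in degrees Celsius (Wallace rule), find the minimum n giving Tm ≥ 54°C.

First 21 bases: TCATATATAAAAATCCTAGTT → Tm = 50°C (< 54°C)
First 22 bases: TCATATATAAAAATCCTAGTTG → Tm = 54°C (≥ 54°C)
Each additional base adds 2°C (A/T) or 4°C (G/C), so Tm is non-decreasing in n; n = 22 is the first length to reach 54°C.

n = 22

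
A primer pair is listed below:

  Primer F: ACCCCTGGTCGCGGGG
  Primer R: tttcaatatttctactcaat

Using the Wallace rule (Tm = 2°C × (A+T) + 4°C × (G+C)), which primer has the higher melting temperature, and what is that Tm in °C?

Primer F, 58°C

Primer F: A+T=3, G+C=13 → Tm = 2(3)+4(13) = 58°C
Primer R: A+T=16, G+C=4 → Tm = 2(16)+4(4) = 48°C
58°C vs 48°C → primer F is higher.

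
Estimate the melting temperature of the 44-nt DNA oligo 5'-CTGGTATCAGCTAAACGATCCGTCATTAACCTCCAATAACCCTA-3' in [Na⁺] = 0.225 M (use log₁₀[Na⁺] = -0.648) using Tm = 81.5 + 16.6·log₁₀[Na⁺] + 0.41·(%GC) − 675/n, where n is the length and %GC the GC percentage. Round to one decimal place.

Length n = 44. Scanning the sequence gives C=14, T=11, G=5, A=14.
G+C = 19, so %GC = 19/44 × 100 = 43.182%
Salt term: 16.6 × (-0.648) = -10.757
GC term: 0.41 × 43.182 = 17.705; length term: −675/44 = −15.341
Tm = 81.5 + (-10.757) + 17.705 − 15.341 = 73.107 → 73.1°C

73.1°C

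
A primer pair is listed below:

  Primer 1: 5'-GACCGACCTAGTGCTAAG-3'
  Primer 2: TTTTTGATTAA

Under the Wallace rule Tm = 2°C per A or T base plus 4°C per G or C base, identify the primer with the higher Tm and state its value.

Primer 1, 56°C

Primer 1: A+T=8, G+C=10 → Tm = 2(8)+4(10) = 56°C
Primer 2: A+T=10, G+C=1 → Tm = 2(10)+4(1) = 24°C
56°C vs 24°C → primer 1 is higher.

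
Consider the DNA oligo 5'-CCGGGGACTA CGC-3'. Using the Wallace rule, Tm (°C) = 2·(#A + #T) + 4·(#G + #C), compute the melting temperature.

46°C

Base counts: G=5, C=5, A=2, T=1
AT pairs contribute 3, GC pairs contribute 10.
Tm = 2×3 + 4×10 = 46°C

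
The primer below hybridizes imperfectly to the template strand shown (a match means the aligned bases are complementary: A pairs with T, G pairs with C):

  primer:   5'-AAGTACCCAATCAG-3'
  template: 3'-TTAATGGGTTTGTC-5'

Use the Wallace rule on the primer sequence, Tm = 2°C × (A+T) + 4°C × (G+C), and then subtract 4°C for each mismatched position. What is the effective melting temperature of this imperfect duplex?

Primer base counts: A=6, T=2, G=2, C=4 → A+T=8, G+C=6
Perfect-match Tm = 2(8) + 4(6) = 16 + 24 = 40°C
Mismatches (positions where the bases are not complementary): 2 (at positions 3, 11)
Effective Tm = 40 − 2×4 = 40 − 8 = 32°C

32°C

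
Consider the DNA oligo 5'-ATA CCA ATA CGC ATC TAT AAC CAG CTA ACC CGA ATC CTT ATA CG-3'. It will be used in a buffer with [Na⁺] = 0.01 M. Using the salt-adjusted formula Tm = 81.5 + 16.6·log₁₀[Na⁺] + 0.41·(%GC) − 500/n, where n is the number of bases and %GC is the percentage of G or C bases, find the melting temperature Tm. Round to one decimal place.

Length n = 44. G=4, C=14, T=10, A=16
G+C = 18, so %GC = 18/44 × 100 = 40.909%
Salt term: 16.6 × (-2) = -33.2
GC term: 0.41 × 40.909 = 16.773; length term: −500/44 = −11.364
Tm = 81.5 + (-33.2) + 16.773 − 11.364 = 53.709 → 53.7°C

53.7°C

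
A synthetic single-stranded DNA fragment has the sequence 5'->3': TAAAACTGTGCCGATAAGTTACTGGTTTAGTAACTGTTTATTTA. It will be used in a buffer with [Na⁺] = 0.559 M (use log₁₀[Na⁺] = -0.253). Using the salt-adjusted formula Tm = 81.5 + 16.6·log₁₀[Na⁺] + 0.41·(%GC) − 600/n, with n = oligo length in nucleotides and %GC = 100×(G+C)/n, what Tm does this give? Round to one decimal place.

Length n = 44. T=18, A=13, C=5, G=8
G+C = 13, so %GC = 13/44 × 100 = 29.545%
Salt term: 16.6 × (-0.253) = -4.2
GC term: 0.41 × 29.545 = 12.113; length term: −600/44 = −13.636
Tm = 81.5 + (-4.2) + 12.113 − 13.636 = 75.777 → 75.8°C

75.8°C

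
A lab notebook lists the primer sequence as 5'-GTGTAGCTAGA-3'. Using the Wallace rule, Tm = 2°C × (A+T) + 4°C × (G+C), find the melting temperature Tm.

Scanning the sequence gives G=4, A=3, T=3, C=1.
A+T = 6, G+C = 5
Tm = 2(6) + 4(5) = 12 + 20 = 32°C

32°C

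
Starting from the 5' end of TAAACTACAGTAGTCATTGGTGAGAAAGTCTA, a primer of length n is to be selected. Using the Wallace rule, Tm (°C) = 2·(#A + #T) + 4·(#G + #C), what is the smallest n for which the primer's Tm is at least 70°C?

n = 26

First 25 bases: TAAACTACAGTAGTCATTGGTGAGA → Tm = 68°C (< 70°C)
First 26 bases: TAAACTACAGTAGTCATTGGTGAGAA → Tm = 70°C (≥ 70°C)
Since every base adds ≥2°C, Tm only increases with n, so the threshold is first crossed at n = 26.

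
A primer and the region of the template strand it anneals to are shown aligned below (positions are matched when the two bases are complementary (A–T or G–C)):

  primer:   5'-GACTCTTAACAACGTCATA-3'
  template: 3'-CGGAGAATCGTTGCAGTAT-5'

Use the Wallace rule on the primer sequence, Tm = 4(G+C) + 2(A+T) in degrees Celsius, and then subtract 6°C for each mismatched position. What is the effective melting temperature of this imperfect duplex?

40°C

Primer base counts: A=7, T=5, G=2, C=5 → A+T=12, G+C=7
Perfect-match Tm = 2(12) + 4(7) = 24 + 28 = 52°C
Mismatches (positions where the bases are not complementary): 2 (at positions 2, 9)
Effective Tm = 52 − 2×6 = 52 − 12 = 40°C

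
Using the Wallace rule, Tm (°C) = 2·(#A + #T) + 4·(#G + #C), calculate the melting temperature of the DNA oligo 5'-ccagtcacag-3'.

32°C

Base counts: A=3, T=1, C=4, G=2
A+T = 4, G+C = 6
Tm = 4·6 + 2·4 = 24 + 8 = 32°C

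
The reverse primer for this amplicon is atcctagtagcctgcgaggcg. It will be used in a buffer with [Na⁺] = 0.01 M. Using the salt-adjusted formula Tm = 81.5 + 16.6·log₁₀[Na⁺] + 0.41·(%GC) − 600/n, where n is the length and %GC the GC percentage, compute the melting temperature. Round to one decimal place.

Length n = 21. C=6, T=4, G=7, A=4
G+C = 13, so %GC = 13/21 × 100 = 61.905%
Salt term: 16.6 × (-2) = -33.2
GC term: 0.41 × 61.905 = 25.381; length term: −600/21 = −28.571
Tm = 81.5 + (-33.2) + 25.381 − 28.571 = 45.11 → 45.1°C

45.1°C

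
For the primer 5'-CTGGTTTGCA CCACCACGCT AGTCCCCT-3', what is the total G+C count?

C=12, T=7, A=4, G=5
Total G or C: 5 + 12 = 17

17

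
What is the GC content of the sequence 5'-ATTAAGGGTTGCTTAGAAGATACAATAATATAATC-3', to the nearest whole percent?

26%

Counting bases: C=3, G=6, A=15, T=11
G+C = 6 + 3 = 9 out of 35 bases
%GC = 9/35 × 100 = 25.71% ≈ 26%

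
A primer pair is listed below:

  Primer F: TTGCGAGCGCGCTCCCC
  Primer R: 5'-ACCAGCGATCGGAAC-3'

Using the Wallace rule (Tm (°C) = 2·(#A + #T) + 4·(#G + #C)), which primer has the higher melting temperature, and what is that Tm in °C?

Primer F, 60°C

Primer F: A+T=4, G+C=13 → Tm = 2(4)+4(13) = 60°C
Primer R: A+T=6, G+C=9 → Tm = 2(6)+4(9) = 48°C
60°C vs 48°C → primer F is higher.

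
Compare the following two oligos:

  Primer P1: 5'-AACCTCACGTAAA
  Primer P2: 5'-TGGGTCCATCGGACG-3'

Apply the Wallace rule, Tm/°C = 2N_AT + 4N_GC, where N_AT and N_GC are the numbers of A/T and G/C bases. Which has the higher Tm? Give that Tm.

Primer P1: A+T=8, G+C=5 → Tm = 2(8)+4(5) = 36°C
Primer P2: A+T=5, G+C=10 → Tm = 2(5)+4(10) = 50°C
36°C vs 50°C → primer P2 is higher.

Primer P2, 50°C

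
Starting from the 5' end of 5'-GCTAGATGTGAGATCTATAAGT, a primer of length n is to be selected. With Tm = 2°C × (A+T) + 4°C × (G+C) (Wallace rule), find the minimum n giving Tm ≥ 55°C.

First 20 bases: GCTAGATGTGAGATCTATAA → Tm = 54°C (< 55°C)
First 21 bases: GCTAGATGTGAGATCTATAAG → Tm = 58°C (≥ 55°C)
Since every base adds ≥2°C, Tm only increases with n, so the threshold is first crossed at n = 21.

n = 21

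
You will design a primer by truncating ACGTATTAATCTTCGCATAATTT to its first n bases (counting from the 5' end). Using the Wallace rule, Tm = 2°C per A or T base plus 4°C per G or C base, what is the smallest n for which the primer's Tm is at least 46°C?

n = 17

First 16 bases: ACGTATTAATCTTCGC → Tm = 44°C (< 46°C)
First 17 bases: ACGTATTAATCTTCGCA → Tm = 46°C (≥ 46°C)
Since every base adds ≥2°C, Tm only increases with n, so the threshold is first crossed at n = 17.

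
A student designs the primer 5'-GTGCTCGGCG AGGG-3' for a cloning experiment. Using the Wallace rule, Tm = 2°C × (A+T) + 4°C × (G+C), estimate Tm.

50°C

Scanning the sequence gives C=3, T=2, G=8, A=1.
So N_AT = 3 and N_GC = 11.
Tm = 2×3 + 4×11 = 50°C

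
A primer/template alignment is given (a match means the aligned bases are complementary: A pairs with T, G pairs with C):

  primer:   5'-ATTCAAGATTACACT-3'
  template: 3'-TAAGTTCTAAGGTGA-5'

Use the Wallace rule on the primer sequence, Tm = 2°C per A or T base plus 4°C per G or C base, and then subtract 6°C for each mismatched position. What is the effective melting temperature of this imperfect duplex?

Primer base counts: A=6, T=5, G=1, C=3 → A+T=11, G+C=4
Perfect-match Tm = 2(11) + 4(4) = 22 + 16 = 38°C
Mismatches (positions where the bases are not complementary): 1 (at position 11)
Effective Tm = 38 − 1×6 = 38 − 6 = 32°C

32°C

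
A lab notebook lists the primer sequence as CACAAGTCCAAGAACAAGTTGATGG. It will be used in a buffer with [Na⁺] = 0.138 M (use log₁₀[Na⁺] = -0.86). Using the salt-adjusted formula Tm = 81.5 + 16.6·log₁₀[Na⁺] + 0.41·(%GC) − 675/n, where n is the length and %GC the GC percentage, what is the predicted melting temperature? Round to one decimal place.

Length n = 25. Base counts: C=5, A=10, G=6, T=4
G+C = 11, so %GC = 11/25 × 100 = 44%
Salt term: 16.6 × (-0.86) = -14.276
GC term: 0.41 × 44 = 18.04; length term: −675/25 = −27
Tm = 81.5 + (-14.276) + 18.04 − 27 = 58.264 → 58.3°C

58.3°C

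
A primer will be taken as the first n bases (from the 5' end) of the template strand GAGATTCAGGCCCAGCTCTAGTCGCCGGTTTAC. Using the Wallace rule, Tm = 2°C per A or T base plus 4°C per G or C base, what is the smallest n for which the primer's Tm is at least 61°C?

n = 20

First 19 bases: GAGATTCAGGCCCAGCTCT → Tm = 60°C (< 61°C)
First 20 bases: GAGATTCAGGCCCAGCTCTA → Tm = 62°C (≥ 61°C)
Each additional base adds 2°C (A/T) or 4°C (G/C), so Tm is non-decreasing in n; n = 20 is the first length to reach 61°C.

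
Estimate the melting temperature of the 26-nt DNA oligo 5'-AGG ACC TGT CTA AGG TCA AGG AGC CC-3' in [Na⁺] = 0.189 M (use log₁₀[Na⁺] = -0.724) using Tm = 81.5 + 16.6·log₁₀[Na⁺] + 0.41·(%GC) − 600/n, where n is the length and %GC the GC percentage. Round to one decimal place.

70.1°C

Length n = 26. Scanning the sequence gives G=8, A=7, C=7, T=4.
G+C = 15, so %GC = 15/26 × 100 = 57.692%
Salt term: 16.6 × (-0.724) = -12.018
GC term: 0.41 × 57.692 = 23.654; length term: −600/26 = −23.077
Tm = 81.5 + (-12.018) + 23.654 − 23.077 = 70.059 → 70.1°C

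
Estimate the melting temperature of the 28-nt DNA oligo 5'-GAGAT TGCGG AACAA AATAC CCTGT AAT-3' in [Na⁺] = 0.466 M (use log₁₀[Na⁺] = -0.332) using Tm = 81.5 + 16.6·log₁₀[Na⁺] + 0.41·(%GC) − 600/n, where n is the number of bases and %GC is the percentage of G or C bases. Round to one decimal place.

Length n = 28. Base counts: T=6, C=5, A=11, G=6
G+C = 11, so %GC = 11/28 × 100 = 39.286%
Salt term: 16.6 × (-0.332) = -5.511
GC term: 0.41 × 39.286 = 16.107; length term: −600/28 = −21.429
Tm = 81.5 + (-5.511) + 16.107 − 21.429 = 70.667 → 70.7°C

70.7°C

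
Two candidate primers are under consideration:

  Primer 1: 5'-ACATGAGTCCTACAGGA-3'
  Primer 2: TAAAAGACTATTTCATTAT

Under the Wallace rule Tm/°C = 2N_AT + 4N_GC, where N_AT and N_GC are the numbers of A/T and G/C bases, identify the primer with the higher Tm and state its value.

Primer 1, 50°C

Primer 1: A+T=9, G+C=8 → Tm = 2(9)+4(8) = 50°C
Primer 2: A+T=16, G+C=3 → Tm = 2(16)+4(3) = 44°C
50°C vs 44°C → primer 1 is higher.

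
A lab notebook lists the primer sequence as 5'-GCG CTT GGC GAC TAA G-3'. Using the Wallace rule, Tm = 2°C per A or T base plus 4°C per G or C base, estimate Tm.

52°C

Counting bases: A=3, T=3, C=4, G=6
AT pairs contribute 6, GC pairs contribute 10.
Tm = 2(6) + 4(10) = 12 + 40 = 52°C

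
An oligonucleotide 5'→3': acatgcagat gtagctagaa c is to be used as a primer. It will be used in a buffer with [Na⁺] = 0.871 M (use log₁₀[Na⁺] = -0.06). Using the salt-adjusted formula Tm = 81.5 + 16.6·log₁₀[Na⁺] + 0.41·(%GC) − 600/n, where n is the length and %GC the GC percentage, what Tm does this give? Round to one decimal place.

69.5°C

Length n = 21. Scanning the sequence gives T=4, C=4, G=5, A=8.
G+C = 9, so %GC = 9/21 × 100 = 42.857%
Salt term: 16.6 × (-0.06) = -0.996
GC term: 0.41 × 42.857 = 17.571; length term: −600/21 = −28.571
Tm = 81.5 + (-0.996) + 17.571 − 28.571 = 69.504 → 69.5°C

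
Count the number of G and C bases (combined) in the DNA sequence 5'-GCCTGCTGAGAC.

8

Counting bases: C=4, G=4, A=2, T=2
G+C = 4 + 4 = 8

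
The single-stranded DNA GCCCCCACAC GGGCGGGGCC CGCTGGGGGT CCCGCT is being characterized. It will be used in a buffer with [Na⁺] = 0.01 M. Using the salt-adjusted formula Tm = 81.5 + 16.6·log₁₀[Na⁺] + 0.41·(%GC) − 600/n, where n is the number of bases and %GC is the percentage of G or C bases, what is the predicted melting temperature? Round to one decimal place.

66.9°C

Length n = 36. Scanning the sequence gives T=3, A=2, C=16, G=15.
G+C = 31, so %GC = 31/36 × 100 = 86.111%
Salt term: 16.6 × (-2) = -33.2
GC term: 0.41 × 86.111 = 35.306; length term: −600/36 = −16.667
Tm = 81.5 + (-33.2) + 35.306 − 16.667 = 66.939 → 66.9°C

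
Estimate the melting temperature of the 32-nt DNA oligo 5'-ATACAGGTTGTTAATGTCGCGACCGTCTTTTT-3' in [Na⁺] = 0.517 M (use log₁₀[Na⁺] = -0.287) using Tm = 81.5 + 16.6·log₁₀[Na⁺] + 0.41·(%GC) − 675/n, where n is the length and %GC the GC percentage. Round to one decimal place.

Length n = 32. Counting bases: G=7, A=6, C=6, T=13
G+C = 13, so %GC = 13/32 × 100 = 40.625%
Salt term: 16.6 × (-0.287) = -4.764
GC term: 0.41 × 40.625 = 16.656; length term: −675/32 = −21.094
Tm = 81.5 + (-4.764) + 16.656 − 21.094 = 72.298 → 72.3°C

72.3°C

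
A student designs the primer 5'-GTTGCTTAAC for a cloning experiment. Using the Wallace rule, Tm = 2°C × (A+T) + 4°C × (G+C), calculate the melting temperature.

28°C

Scanning the sequence gives G=2, C=2, T=4, A=2.
AT pairs contribute 6, GC pairs contribute 4.
Tm = 2(6) + 4(4) = 12 + 16 = 28°C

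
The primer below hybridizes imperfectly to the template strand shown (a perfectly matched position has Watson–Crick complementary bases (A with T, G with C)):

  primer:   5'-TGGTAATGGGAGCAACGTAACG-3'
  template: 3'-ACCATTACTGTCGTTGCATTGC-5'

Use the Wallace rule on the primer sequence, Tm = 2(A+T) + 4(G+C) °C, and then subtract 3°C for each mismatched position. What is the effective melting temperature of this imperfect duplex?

60°C

Primer base counts: A=7, T=4, G=8, C=3 → A+T=11, G+C=11
Perfect-match Tm = 2(11) + 4(11) = 22 + 44 = 66°C
Mismatches (positions where the bases are not complementary): 2 (at positions 9, 10)
Effective Tm = 66 − 2×3 = 66 − 6 = 60°C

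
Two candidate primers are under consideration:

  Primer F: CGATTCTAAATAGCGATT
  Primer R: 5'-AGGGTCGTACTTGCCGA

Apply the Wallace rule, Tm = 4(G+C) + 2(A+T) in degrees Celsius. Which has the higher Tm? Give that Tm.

Primer R, 54°C

Primer F: A+T=12, G+C=6 → Tm = 2(12)+4(6) = 48°C
Primer R: A+T=7, G+C=10 → Tm = 2(7)+4(10) = 54°C
48°C vs 54°C → primer R is higher.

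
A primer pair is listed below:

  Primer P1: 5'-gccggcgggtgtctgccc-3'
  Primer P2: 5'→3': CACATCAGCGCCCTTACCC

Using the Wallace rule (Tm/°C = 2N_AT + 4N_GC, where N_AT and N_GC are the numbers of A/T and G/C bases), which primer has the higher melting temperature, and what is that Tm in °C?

Primer P1, 66°C

Primer P1: A+T=3, G+C=15 → Tm = 2(3)+4(15) = 66°C
Primer P2: A+T=7, G+C=12 → Tm = 2(7)+4(12) = 62°C
66°C vs 62°C → primer P1 is higher.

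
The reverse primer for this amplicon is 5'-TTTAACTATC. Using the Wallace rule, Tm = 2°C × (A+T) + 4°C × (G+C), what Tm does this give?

Base counts: C=2, A=3, G=0, T=5
AT pairs contribute 8, GC pairs contribute 2.
Tm = 2(8) + 4(2) = 16 + 8 = 24°C

24°C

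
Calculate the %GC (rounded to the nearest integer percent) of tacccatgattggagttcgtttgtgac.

Scanning the sequence gives A=5, C=5, G=7, T=10.
G+C = 7 + 5 = 12 out of 27 bases
%GC = 12/27 × 100 = 44.44% ≈ 44%

44%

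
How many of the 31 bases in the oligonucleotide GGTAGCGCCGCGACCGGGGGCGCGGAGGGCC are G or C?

27

Base counts: G=17, A=3, C=10, T=1
G+C = 17 + 10 = 27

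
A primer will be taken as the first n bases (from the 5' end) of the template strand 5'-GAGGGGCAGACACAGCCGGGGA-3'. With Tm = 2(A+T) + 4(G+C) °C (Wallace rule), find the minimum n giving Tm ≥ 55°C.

First 16 bases: GAGGGGCAGACACAGC → Tm = 54°C (< 55°C)
First 17 bases: GAGGGGCAGACACAGCC → Tm = 58°C (≥ 55°C)
Each additional base adds 2°C (A/T) or 4°C (G/C), so Tm is non-decreasing in n; n = 17 is the first length to reach 55°C.

n = 17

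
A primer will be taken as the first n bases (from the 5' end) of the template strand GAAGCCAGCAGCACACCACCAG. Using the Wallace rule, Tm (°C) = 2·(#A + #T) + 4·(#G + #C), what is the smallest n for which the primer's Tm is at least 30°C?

First 8 bases: GAAGCCAG → Tm = 26°C (< 30°C)
First 9 bases: GAAGCCAGC → Tm = 30°C (≥ 30°C)
Each additional base adds 2°C (A/T) or 4°C (G/C), so Tm is non-decreasing in n; n = 9 is the first length to reach 30°C.

n = 9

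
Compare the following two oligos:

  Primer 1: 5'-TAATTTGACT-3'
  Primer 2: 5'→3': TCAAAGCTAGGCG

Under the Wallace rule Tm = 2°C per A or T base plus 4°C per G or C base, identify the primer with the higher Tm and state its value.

Primer 2, 40°C

Primer 1: A+T=8, G+C=2 → Tm = 2(8)+4(2) = 24°C
Primer 2: A+T=6, G+C=7 → Tm = 2(6)+4(7) = 40°C
24°C vs 40°C → primer 2 is higher.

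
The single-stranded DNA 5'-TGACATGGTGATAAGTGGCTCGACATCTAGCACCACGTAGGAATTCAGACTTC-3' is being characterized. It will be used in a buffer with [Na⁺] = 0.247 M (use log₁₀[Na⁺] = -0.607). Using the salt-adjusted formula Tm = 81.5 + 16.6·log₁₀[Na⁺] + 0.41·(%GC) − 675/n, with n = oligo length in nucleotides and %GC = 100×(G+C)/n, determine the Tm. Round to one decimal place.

78.0°C

Length n = 53. Scanning the sequence gives T=13, C=12, A=15, G=13.
G+C = 25, so %GC = 25/53 × 100 = 47.17%
Salt term: 16.6 × (-0.607) = -10.076
GC term: 0.41 × 47.17 = 19.34; length term: −675/53 = −12.736
Tm = 81.5 + (-10.076) + 19.34 − 12.736 = 78.028 → 78.0°C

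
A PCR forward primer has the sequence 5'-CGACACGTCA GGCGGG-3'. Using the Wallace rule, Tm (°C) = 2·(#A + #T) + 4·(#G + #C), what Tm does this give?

Counting bases: G=7, T=1, C=5, A=3
AT pairs contribute 4, GC pairs contribute 12.
Tm = 4·12 + 2·4 = 48 + 8 = 56°C

56°C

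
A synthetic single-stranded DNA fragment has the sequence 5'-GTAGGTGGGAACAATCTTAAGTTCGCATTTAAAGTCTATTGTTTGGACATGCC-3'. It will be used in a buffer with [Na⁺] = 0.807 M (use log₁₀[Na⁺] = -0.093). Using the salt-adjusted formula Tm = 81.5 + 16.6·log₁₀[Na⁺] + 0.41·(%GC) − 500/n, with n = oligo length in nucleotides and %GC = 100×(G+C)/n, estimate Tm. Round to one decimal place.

86.8°C

Length n = 53. Scanning the sequence gives A=14, T=18, G=13, C=8.
G+C = 21, so %GC = 21/53 × 100 = 39.623%
Salt term: 16.6 × (-0.093) = -1.544
GC term: 0.41 × 39.623 = 16.245; length term: −500/53 = −9.434
Tm = 81.5 + (-1.544) + 16.245 − 9.434 = 86.767 → 86.8°C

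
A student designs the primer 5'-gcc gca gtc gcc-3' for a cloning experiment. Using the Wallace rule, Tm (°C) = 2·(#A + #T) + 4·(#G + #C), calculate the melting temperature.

Scanning the sequence gives C=6, G=4, A=1, T=1.
A+T = 2, G+C = 10
Tm = 4·10 + 2·2 = 40 + 4 = 44°C

44°C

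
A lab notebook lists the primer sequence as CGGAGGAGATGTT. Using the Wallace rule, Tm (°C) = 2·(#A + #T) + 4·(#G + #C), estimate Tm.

Base counts: A=3, T=3, G=6, C=1
A+T = 6, G+C = 7
Tm = 2(6) + 4(7) = 12 + 28 = 40°C

40°C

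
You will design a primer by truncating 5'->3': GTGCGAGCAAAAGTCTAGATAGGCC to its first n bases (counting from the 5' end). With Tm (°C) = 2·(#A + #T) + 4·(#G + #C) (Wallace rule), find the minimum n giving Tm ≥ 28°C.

First 7 bases: GTGCGAG → Tm = 24°C (< 28°C)
First 8 bases: GTGCGAGC → Tm = 28°C (≥ 28°C)
Each additional base adds 2°C (A/T) or 4°C (G/C), so Tm is non-decreasing in n; n = 8 is the first length to reach 28°C.

n = 8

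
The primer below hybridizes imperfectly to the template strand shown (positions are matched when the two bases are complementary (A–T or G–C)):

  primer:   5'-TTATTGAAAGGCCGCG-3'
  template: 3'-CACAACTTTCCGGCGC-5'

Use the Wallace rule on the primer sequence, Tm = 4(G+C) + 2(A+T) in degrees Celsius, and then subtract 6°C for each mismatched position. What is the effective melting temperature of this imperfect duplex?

36°C

Primer base counts: A=4, T=4, G=5, C=3 → A+T=8, G+C=8
Perfect-match Tm = 2(8) + 4(8) = 16 + 32 = 48°C
Mismatches (positions where the bases are not complementary): 2 (at positions 1, 3)
Effective Tm = 48 − 2×6 = 48 − 12 = 36°C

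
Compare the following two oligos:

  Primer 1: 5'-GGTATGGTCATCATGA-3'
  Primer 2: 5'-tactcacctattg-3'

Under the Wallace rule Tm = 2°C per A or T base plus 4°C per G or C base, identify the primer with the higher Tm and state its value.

Primer 1: A+T=9, G+C=7 → Tm = 2(9)+4(7) = 46°C
Primer 2: A+T=8, G+C=5 → Tm = 2(8)+4(5) = 36°C
46°C vs 36°C → primer 1 is higher.

Primer 1, 46°C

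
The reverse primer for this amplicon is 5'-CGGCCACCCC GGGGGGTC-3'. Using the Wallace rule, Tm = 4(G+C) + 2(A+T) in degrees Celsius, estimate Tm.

68°C

Counting bases: A=1, G=8, T=1, C=8
A+T = 2, G+C = 16
Tm = 4·16 + 2·2 = 64 + 4 = 68°C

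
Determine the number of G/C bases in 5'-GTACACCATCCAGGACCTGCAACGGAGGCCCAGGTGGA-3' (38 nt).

Base counts: A=10, G=12, T=4, C=12
G+C = 12 + 12 = 24

24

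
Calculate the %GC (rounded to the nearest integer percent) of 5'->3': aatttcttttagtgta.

Base counts: A=4, G=2, T=9, C=1
G+C = 2 + 1 = 3 out of 16 bases
%GC = 3/16 × 100 = 18.75% ≈ 19%

19%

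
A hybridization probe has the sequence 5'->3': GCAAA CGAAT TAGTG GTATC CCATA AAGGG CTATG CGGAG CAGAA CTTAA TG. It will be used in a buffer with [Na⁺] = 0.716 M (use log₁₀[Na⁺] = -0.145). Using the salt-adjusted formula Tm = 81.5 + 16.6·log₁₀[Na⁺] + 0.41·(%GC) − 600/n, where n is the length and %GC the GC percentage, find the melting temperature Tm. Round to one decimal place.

Length n = 52. Scanning the sequence gives A=18, T=11, G=14, C=9.
G+C = 23, so %GC = 23/52 × 100 = 44.231%
Salt term: 16.6 × (-0.145) = -2.407
GC term: 0.41 × 44.231 = 18.135; length term: −600/52 = −11.538
Tm = 81.5 + (-2.407) + 18.135 − 11.538 = 85.69 → 85.7°C

85.7°C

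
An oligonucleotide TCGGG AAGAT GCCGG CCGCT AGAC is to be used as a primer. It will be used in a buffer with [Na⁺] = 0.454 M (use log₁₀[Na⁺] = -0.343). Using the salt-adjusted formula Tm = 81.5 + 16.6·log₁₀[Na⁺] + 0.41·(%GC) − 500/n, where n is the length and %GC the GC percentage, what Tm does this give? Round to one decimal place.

82.3°C

Length n = 24. Counting bases: T=3, G=9, C=7, A=5
G+C = 16, so %GC = 16/24 × 100 = 66.667%
Salt term: 16.6 × (-0.343) = -5.694
GC term: 0.41 × 66.667 = 27.333; length term: −500/24 = −20.833
Tm = 81.5 + (-5.694) + 27.333 − 20.833 = 82.306 → 82.3°C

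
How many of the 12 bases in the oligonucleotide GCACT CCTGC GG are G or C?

Base counts: C=5, T=2, A=1, G=4
Total G or C: 4 + 5 = 9

9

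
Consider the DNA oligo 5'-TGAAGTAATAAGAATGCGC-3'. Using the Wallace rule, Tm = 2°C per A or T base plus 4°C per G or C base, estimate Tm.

52°C

Scanning the sequence gives T=4, A=8, G=5, C=2.
So N_AT = 12 and N_GC = 7.
Tm = 4·7 + 2·12 = 28 + 24 = 52°C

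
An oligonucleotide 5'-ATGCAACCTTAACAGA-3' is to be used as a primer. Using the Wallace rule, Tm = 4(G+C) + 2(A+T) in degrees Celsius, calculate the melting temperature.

44°C

Counting bases: A=7, C=4, T=3, G=2
A+T = 10, G+C = 6
Tm = 4·6 + 2·10 = 24 + 20 = 44°C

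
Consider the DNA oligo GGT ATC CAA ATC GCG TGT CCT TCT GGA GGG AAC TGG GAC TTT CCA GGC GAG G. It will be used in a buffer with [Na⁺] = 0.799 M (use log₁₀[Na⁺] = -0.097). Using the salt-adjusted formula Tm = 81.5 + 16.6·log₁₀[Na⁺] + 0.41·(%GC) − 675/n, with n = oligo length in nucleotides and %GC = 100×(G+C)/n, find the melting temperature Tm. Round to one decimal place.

Length n = 52. Base counts: T=12, G=18, A=10, C=12
G+C = 30, so %GC = 30/52 × 100 = 57.692%
Salt term: 16.6 × (-0.097) = -1.61
GC term: 0.41 × 57.692 = 23.654; length term: −675/52 = −12.981
Tm = 81.5 + (-1.61) + 23.654 − 12.981 = 90.563 → 90.6°C

90.6°C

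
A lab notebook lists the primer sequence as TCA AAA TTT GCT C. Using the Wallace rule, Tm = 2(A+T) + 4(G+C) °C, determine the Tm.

Base counts: G=1, C=3, A=4, T=5
A+T = 9, G+C = 4
Tm = 2(9) + 4(4) = 18 + 16 = 34°C

34°C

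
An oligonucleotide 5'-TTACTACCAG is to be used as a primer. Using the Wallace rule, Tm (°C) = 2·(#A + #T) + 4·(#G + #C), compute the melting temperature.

C=3, A=3, G=1, T=3
So N_AT = 6 and N_GC = 4.
Tm = 2(6) + 4(4) = 12 + 16 = 28°C

28°C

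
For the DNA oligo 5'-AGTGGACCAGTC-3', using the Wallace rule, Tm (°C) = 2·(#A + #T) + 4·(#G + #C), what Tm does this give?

38°C

Counting bases: C=3, T=2, A=3, G=4
So N_AT = 5 and N_GC = 7.
Tm = 2(5) + 4(7) = 10 + 28 = 38°C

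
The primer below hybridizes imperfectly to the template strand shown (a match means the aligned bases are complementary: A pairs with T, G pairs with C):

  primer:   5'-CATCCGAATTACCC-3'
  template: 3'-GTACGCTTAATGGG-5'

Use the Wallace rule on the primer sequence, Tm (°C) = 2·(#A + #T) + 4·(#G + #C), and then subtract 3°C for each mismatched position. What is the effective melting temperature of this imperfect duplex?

39°C

Primer base counts: A=4, T=3, G=1, C=6 → A+T=7, G+C=7
Perfect-match Tm = 2(7) + 4(7) = 14 + 28 = 42°C
Mismatches (positions where the bases are not complementary): 1 (at position 4)
Effective Tm = 42 − 1×3 = 42 − 3 = 39°C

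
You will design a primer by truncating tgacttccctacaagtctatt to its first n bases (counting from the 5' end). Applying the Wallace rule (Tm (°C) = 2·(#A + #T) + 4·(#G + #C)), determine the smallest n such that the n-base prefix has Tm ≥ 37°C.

n = 13

First 12 bases: TGACTTCCCTAC → Tm = 36°C (< 37°C)
First 13 bases: TGACTTCCCTACA → Tm = 38°C (≥ 37°C)
Since every base adds ≥2°C, Tm only increases with n, so the threshold is first crossed at n = 13.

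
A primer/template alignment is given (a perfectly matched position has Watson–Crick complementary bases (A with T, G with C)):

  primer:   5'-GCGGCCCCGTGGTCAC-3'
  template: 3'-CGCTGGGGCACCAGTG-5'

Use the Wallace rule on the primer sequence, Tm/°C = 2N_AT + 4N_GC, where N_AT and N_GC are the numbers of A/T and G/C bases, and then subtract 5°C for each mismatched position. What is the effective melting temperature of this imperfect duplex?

Primer base counts: A=1, T=2, G=6, C=7 → A+T=3, G+C=13
Perfect-match Tm = 2(3) + 4(13) = 6 + 52 = 58°C
Mismatches (positions where the bases are not complementary): 1 (at position 4)
Effective Tm = 58 − 1×5 = 58 − 5 = 53°C

53°C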